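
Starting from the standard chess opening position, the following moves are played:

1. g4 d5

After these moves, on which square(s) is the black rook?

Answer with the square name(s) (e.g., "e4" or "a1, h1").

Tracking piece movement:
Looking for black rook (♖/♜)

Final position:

  a b c d e f g h
  ─────────────────
8│♜ ♞ ♝ ♛ ♚ ♝ ♞ ♜│8
7│♟ ♟ ♟ · ♟ ♟ ♟ ♟│7
6│· · · · · · · ·│6
5│· · · ♟ · · · ·│5
4│· · · · · · ♙ ·│4
3│· · · · · · · ·│3
2│♙ ♙ ♙ ♙ ♙ ♙ · ♙│2
1│♖ ♘ ♗ ♕ ♔ ♗ ♘ ♖│1
  ─────────────────
  a b c d e f g h


a8, h8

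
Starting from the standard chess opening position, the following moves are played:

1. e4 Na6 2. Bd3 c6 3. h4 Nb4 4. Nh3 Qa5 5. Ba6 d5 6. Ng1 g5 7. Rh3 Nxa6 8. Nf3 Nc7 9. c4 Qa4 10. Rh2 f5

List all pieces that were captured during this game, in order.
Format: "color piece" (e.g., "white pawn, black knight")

Tracking captures:
  Nxa6: captured white bishop

white bishop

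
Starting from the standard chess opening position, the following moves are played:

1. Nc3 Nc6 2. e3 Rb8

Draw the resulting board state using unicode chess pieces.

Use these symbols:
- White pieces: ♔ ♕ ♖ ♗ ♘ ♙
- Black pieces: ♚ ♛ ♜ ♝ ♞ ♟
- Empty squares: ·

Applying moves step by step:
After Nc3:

♜ ♞ ♝ ♛ ♚ ♝ ♞ ♜
♟ ♟ ♟ ♟ ♟ ♟ ♟ ♟
· · · · · · · ·
· · · · · · · ·
· · · · · · · ·
· · ♘ · · · · ·
♙ ♙ ♙ ♙ ♙ ♙ ♙ ♙
♖ · ♗ ♕ ♔ ♗ ♘ ♖


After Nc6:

♜ · ♝ ♛ ♚ ♝ ♞ ♜
♟ ♟ ♟ ♟ ♟ ♟ ♟ ♟
· · ♞ · · · · ·
· · · · · · · ·
· · · · · · · ·
· · ♘ · · · · ·
♙ ♙ ♙ ♙ ♙ ♙ ♙ ♙
♖ · ♗ ♕ ♔ ♗ ♘ ♖


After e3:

♜ · ♝ ♛ ♚ ♝ ♞ ♜
♟ ♟ ♟ ♟ ♟ ♟ ♟ ♟
· · ♞ · · · · ·
· · · · · · · ·
· · · · · · · ·
· · ♘ · ♙ · · ·
♙ ♙ ♙ ♙ · ♙ ♙ ♙
♖ · ♗ ♕ ♔ ♗ ♘ ♖


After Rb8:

· ♜ ♝ ♛ ♚ ♝ ♞ ♜
♟ ♟ ♟ ♟ ♟ ♟ ♟ ♟
· · ♞ · · · · ·
· · · · · · · ·
· · · · · · · ·
· · ♘ · ♙ · · ·
♙ ♙ ♙ ♙ · ♙ ♙ ♙
♖ · ♗ ♕ ♔ ♗ ♘ ♖



  a b c d e f g h
  ─────────────────
8│· ♜ ♝ ♛ ♚ ♝ ♞ ♜│8
7│♟ ♟ ♟ ♟ ♟ ♟ ♟ ♟│7
6│· · ♞ · · · · ·│6
5│· · · · · · · ·│5
4│· · · · · · · ·│4
3│· · ♘ · ♙ · · ·│3
2│♙ ♙ ♙ ♙ · ♙ ♙ ♙│2
1│♖ · ♗ ♕ ♔ ♗ ♘ ♖│1
  ─────────────────
  a b c d e f g h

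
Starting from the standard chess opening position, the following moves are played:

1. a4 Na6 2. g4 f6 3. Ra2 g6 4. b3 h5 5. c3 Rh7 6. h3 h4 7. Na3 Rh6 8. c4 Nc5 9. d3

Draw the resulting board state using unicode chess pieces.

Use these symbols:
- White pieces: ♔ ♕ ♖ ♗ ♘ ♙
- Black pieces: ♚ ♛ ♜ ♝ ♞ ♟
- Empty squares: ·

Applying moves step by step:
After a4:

♜ ♞ ♝ ♛ ♚ ♝ ♞ ♜
♟ ♟ ♟ ♟ ♟ ♟ ♟ ♟
· · · · · · · ·
· · · · · · · ·
♙ · · · · · · ·
· · · · · · · ·
· ♙ ♙ ♙ ♙ ♙ ♙ ♙
♖ ♘ ♗ ♕ ♔ ♗ ♘ ♖


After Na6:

♜ · ♝ ♛ ♚ ♝ ♞ ♜
♟ ♟ ♟ ♟ ♟ ♟ ♟ ♟
♞ · · · · · · ·
· · · · · · · ·
♙ · · · · · · ·
· · · · · · · ·
· ♙ ♙ ♙ ♙ ♙ ♙ ♙
♖ ♘ ♗ ♕ ♔ ♗ ♘ ♖


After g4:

♜ · ♝ ♛ ♚ ♝ ♞ ♜
♟ ♟ ♟ ♟ ♟ ♟ ♟ ♟
♞ · · · · · · ·
· · · · · · · ·
♙ · · · · · ♙ ·
· · · · · · · ·
· ♙ ♙ ♙ ♙ ♙ · ♙
♖ ♘ ♗ ♕ ♔ ♗ ♘ ♖


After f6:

♜ · ♝ ♛ ♚ ♝ ♞ ♜
♟ ♟ ♟ ♟ ♟ · ♟ ♟
♞ · · · · ♟ · ·
· · · · · · · ·
♙ · · · · · ♙ ·
· · · · · · · ·
· ♙ ♙ ♙ ♙ ♙ · ♙
♖ ♘ ♗ ♕ ♔ ♗ ♘ ♖


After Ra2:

♜ · ♝ ♛ ♚ ♝ ♞ ♜
♟ ♟ ♟ ♟ ♟ · ♟ ♟
♞ · · · · ♟ · ·
· · · · · · · ·
♙ · · · · · ♙ ·
· · · · · · · ·
♖ ♙ ♙ ♙ ♙ ♙ · ♙
· ♘ ♗ ♕ ♔ ♗ ♘ ♖


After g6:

♜ · ♝ ♛ ♚ ♝ ♞ ♜
♟ ♟ ♟ ♟ ♟ · · ♟
♞ · · · · ♟ ♟ ·
· · · · · · · ·
♙ · · · · · ♙ ·
· · · · · · · ·
♖ ♙ ♙ ♙ ♙ ♙ · ♙
· ♘ ♗ ♕ ♔ ♗ ♘ ♖


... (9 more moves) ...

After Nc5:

♜ · ♝ ♛ ♚ ♝ ♞ ·
♟ ♟ ♟ ♟ ♟ · · ·
· · · · · ♟ ♟ ♜
· · ♞ · · · · ·
♙ · ♙ · · · ♙ ♟
♘ ♙ · · · · · ♙
♖ · · ♙ ♙ ♙ · ·
· · ♗ ♕ ♔ ♗ ♘ ♖


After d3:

♜ · ♝ ♛ ♚ ♝ ♞ ·
♟ ♟ ♟ ♟ ♟ · · ·
· · · · · ♟ ♟ ♜
· · ♞ · · · · ·
♙ · ♙ · · · ♙ ♟
♘ ♙ · ♙ · · · ♙
♖ · · · ♙ ♙ · ·
· · ♗ ♕ ♔ ♗ ♘ ♖



  a b c d e f g h
  ─────────────────
8│♜ · ♝ ♛ ♚ ♝ ♞ ·│8
7│♟ ♟ ♟ ♟ ♟ · · ·│7
6│· · · · · ♟ ♟ ♜│6
5│· · ♞ · · · · ·│5
4│♙ · ♙ · · · ♙ ♟│4
3│♘ ♙ · ♙ · · · ♙│3
2│♖ · · · ♙ ♙ · ·│2
1│· · ♗ ♕ ♔ ♗ ♘ ♖│1
  ─────────────────
  a b c d e f g h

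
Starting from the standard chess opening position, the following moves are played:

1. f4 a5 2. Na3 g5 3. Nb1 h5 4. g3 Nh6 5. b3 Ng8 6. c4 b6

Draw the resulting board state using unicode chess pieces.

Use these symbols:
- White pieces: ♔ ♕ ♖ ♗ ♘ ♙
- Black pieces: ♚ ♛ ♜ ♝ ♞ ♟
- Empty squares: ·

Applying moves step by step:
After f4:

♜ ♞ ♝ ♛ ♚ ♝ ♞ ♜
♟ ♟ ♟ ♟ ♟ ♟ ♟ ♟
· · · · · · · ·
· · · · · · · ·
· · · · · ♙ · ·
· · · · · · · ·
♙ ♙ ♙ ♙ ♙ · ♙ ♙
♖ ♘ ♗ ♕ ♔ ♗ ♘ ♖


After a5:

♜ ♞ ♝ ♛ ♚ ♝ ♞ ♜
· ♟ ♟ ♟ ♟ ♟ ♟ ♟
· · · · · · · ·
♟ · · · · · · ·
· · · · · ♙ · ·
· · · · · · · ·
♙ ♙ ♙ ♙ ♙ · ♙ ♙
♖ ♘ ♗ ♕ ♔ ♗ ♘ ♖


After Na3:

♜ ♞ ♝ ♛ ♚ ♝ ♞ ♜
· ♟ ♟ ♟ ♟ ♟ ♟ ♟
· · · · · · · ·
♟ · · · · · · ·
· · · · · ♙ · ·
♘ · · · · · · ·
♙ ♙ ♙ ♙ ♙ · ♙ ♙
♖ · ♗ ♕ ♔ ♗ ♘ ♖


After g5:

♜ ♞ ♝ ♛ ♚ ♝ ♞ ♜
· ♟ ♟ ♟ ♟ ♟ · ♟
· · · · · · · ·
♟ · · · · · ♟ ·
· · · · · ♙ · ·
♘ · · · · · · ·
♙ ♙ ♙ ♙ ♙ · ♙ ♙
♖ · ♗ ♕ ♔ ♗ ♘ ♖


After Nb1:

♜ ♞ ♝ ♛ ♚ ♝ ♞ ♜
· ♟ ♟ ♟ ♟ ♟ · ♟
· · · · · · · ·
♟ · · · · · ♟ ·
· · · · · ♙ · ·
· · · · · · · ·
♙ ♙ ♙ ♙ ♙ · ♙ ♙
♖ ♘ ♗ ♕ ♔ ♗ ♘ ♖


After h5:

♜ ♞ ♝ ♛ ♚ ♝ ♞ ♜
· ♟ ♟ ♟ ♟ ♟ · ·
· · · · · · · ·
♟ · · · · · ♟ ♟
· · · · · ♙ · ·
· · · · · · · ·
♙ ♙ ♙ ♙ ♙ · ♙ ♙
♖ ♘ ♗ ♕ ♔ ♗ ♘ ♖


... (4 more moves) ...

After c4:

♜ ♞ ♝ ♛ ♚ ♝ ♞ ♜
· ♟ ♟ ♟ ♟ ♟ · ·
· · · · · · · ·
♟ · · · · · ♟ ♟
· · ♙ · · ♙ · ·
· ♙ · · · · ♙ ·
♙ · · ♙ ♙ · · ♙
♖ ♘ ♗ ♕ ♔ ♗ ♘ ♖


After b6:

♜ ♞ ♝ ♛ ♚ ♝ ♞ ♜
· · ♟ ♟ ♟ ♟ · ·
· ♟ · · · · · ·
♟ · · · · · ♟ ♟
· · ♙ · · ♙ · ·
· ♙ · · · · ♙ ·
♙ · · ♙ ♙ · · ♙
♖ ♘ ♗ ♕ ♔ ♗ ♘ ♖



  a b c d e f g h
  ─────────────────
8│♜ ♞ ♝ ♛ ♚ ♝ ♞ ♜│8
7│· · ♟ ♟ ♟ ♟ · ·│7
6│· ♟ · · · · · ·│6
5│♟ · · · · · ♟ ♟│5
4│· · ♙ · · ♙ · ·│4
3│· ♙ · · · · ♙ ·│3
2│♙ · · ♙ ♙ · · ♙│2
1│♖ ♘ ♗ ♕ ♔ ♗ ♘ ♖│1
  ─────────────────
  a b c d e f g h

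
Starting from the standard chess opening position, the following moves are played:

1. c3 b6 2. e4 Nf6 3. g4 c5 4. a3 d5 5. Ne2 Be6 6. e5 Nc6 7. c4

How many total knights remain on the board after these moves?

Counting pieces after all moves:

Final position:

  a b c d e f g h
  ─────────────────
8│♜ · · ♛ ♚ ♝ · ♜│8
7│♟ · · · ♟ ♟ ♟ ♟│7
6│· ♟ ♞ · ♝ ♞ · ·│6
5│· · ♟ ♟ ♙ · · ·│5
4│· · ♙ · · · ♙ ·│4
3│♙ · · · · · · ·│3
2│· ♙ · ♙ ♘ ♙ · ♙│2
1│♖ ♘ ♗ ♕ ♔ ♗ · ♖│1
  ─────────────────
  a b c d e f g h


4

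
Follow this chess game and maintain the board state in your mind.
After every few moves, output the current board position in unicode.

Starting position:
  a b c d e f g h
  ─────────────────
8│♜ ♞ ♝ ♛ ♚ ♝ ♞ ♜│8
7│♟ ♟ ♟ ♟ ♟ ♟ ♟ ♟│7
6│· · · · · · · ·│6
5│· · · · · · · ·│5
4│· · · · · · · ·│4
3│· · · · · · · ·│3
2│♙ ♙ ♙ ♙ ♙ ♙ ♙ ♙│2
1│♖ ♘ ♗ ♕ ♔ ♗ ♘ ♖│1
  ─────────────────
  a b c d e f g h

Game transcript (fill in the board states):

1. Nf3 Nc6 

  a b c d e f g h
  ─────────────────
8│♜ · ♝ ♛ ♚ ♝ ♞ ♜│8
7│♟ ♟ ♟ ♟ ♟ ♟ ♟ ♟│7
6│· · ♞ · · · · ·│6
5│· · · · · · · ·│5
4│· · · · · · · ·│4
3│· · · · · ♘ · ·│3
2│♙ ♙ ♙ ♙ ♙ ♙ ♙ ♙│2
1│♖ ♘ ♗ ♕ ♔ ♗ · ♖│1
  ─────────────────
  a b c d e f g h

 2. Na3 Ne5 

  a b c d e f g h
  ─────────────────
8│♜ · ♝ ♛ ♚ ♝ ♞ ♜│8
7│♟ ♟ ♟ ♟ ♟ ♟ ♟ ♟│7
6│· · · · · · · ·│6
5│· · · · ♞ · · ·│5
4│· · · · · · · ·│4
3│♘ · · · · ♘ · ·│3
2│♙ ♙ ♙ ♙ ♙ ♙ ♙ ♙│2
1│♖ · ♗ ♕ ♔ ♗ · ♖│1
  ─────────────────
  a b c d e f g h

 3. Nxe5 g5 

  a b c d e f g h
  ─────────────────
8│♜ · ♝ ♛ ♚ ♝ ♞ ♜│8
7│♟ ♟ ♟ ♟ ♟ ♟ · ♟│7
6│· · · · · · · ·│6
5│· · · · ♘ · ♟ ·│5
4│· · · · · · · ·│4
3│♘ · · · · · · ·│3
2│♙ ♙ ♙ ♙ ♙ ♙ ♙ ♙│2
1│♖ · ♗ ♕ ♔ ♗ · ♖│1
  ─────────────────
  a b c d e f g h

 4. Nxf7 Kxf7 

  a b c d e f g h
  ─────────────────
8│♜ · ♝ ♛ · ♝ ♞ ♜│8
7│♟ ♟ ♟ ♟ ♟ ♚ · ♟│7
6│· · · · · · · ·│6
5│· · · · · · ♟ ·│5
4│· · · · · · · ·│4
3│♘ · · · · · · ·│3
2│♙ ♙ ♙ ♙ ♙ ♙ ♙ ♙│2
1│♖ · ♗ ♕ ♔ ♗ · ♖│1
  ─────────────────
  a b c d e f g h

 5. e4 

  a b c d e f g h
  ─────────────────
8│♜ · ♝ ♛ · ♝ ♞ ♜│8
7│♟ ♟ ♟ ♟ ♟ ♚ · ♟│7
6│· · · · · · · ·│6
5│· · · · · · ♟ ·│5
4│· · · · ♙ · · ·│4
3│♘ · · · · · · ·│3
2│♙ ♙ ♙ ♙ · ♙ ♙ ♙│2
1│♖ · ♗ ♕ ♔ ♗ · ♖│1
  ─────────────────
  a b c d e f g h


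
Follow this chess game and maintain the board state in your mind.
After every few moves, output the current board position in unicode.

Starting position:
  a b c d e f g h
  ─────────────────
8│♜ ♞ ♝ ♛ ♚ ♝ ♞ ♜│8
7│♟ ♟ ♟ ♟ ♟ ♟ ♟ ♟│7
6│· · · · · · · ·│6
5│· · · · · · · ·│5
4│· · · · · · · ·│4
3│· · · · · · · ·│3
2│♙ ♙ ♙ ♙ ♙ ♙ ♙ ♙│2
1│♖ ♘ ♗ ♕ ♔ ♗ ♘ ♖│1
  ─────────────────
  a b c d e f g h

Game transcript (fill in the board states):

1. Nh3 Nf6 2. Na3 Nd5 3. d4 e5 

  a b c d e f g h
  ─────────────────
8│♜ ♞ ♝ ♛ ♚ ♝ · ♜│8
7│♟ ♟ ♟ ♟ · ♟ ♟ ♟│7
6│· · · · · · · ·│6
5│· · · ♞ ♟ · · ·│5
4│· · · ♙ · · · ·│4
3│♘ · · · · · · ♘│3
2│♙ ♙ ♙ · ♙ ♙ ♙ ♙│2
1│♖ · ♗ ♕ ♔ ♗ · ♖│1
  ─────────────────
  a b c d e f g h

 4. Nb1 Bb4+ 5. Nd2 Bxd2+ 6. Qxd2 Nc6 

  a b c d e f g h
  ─────────────────
8│♜ · ♝ ♛ ♚ · · ♜│8
7│♟ ♟ ♟ ♟ · ♟ ♟ ♟│7
6│· · ♞ · · · · ·│6
5│· · · ♞ ♟ · · ·│5
4│· · · ♙ · · · ·│4
3│· · · · · · · ♘│3
2│♙ ♙ ♙ ♕ ♙ ♙ ♙ ♙│2
1│♖ · ♗ · ♔ ♗ · ♖│1
  ─────────────────
  a b c d e f g h

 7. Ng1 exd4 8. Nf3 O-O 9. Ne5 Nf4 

  a b c d e f g h
  ─────────────────
8│♜ · ♝ ♛ · ♜ ♚ ·│8
7│♟ ♟ ♟ ♟ · ♟ ♟ ♟│7
6│· · ♞ · · · · ·│6
5│· · · · ♘ · · ·│5
4│· · · ♟ · ♞ · ·│4
3│· · · · · · · ·│3
2│♙ ♙ ♙ ♕ ♙ ♙ ♙ ♙│2
1│♖ · ♗ · ♔ ♗ · ♖│1
  ─────────────────
  a b c d e f g h

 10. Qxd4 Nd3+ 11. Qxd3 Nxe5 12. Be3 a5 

  a b c d e f g h
  ─────────────────
8│♜ · ♝ ♛ · ♜ ♚ ·│8
7│· ♟ ♟ ♟ · ♟ ♟ ♟│7
6│· · · · · · · ·│6
5│♟ · · · ♞ · · ·│5
4│· · · · · · · ·│4
3│· · · ♕ ♗ · · ·│3
2│♙ ♙ ♙ · ♙ ♙ ♙ ♙│2
1│♖ · · · ♔ ♗ · ♖│1
  ─────────────────
  a b c d e f g h

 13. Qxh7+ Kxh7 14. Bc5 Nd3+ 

  a b c d e f g h
  ─────────────────
8│♜ · ♝ ♛ · ♜ · ·│8
7│· ♟ ♟ ♟ · ♟ ♟ ♚│7
6│· · · · · · · ·│6
5│♟ · ♗ · · · · ·│5
4│· · · · · · · ·│4
3│· · · ♞ · · · ·│3
2│♙ ♙ ♙ · ♙ ♙ ♙ ♙│2
1│♖ · · · ♔ ♗ · ♖│1
  ─────────────────
  a b c d e f g h


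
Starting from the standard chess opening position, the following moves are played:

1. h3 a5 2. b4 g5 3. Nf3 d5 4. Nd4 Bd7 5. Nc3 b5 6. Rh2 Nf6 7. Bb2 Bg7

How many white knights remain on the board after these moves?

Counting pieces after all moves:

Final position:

  a b c d e f g h
  ─────────────────
8│♜ ♞ · ♛ ♚ · · ♜│8
7│· · ♟ ♝ ♟ ♟ ♝ ♟│7
6│· · · · · ♞ · ·│6
5│♟ ♟ · ♟ · · ♟ ·│5
4│· ♙ · ♘ · · · ·│4
3│· · ♘ · · · · ♙│3
2│♙ ♗ ♙ ♙ ♙ ♙ ♙ ♖│2
1│♖ · · ♕ ♔ ♗ · ·│1
  ─────────────────
  a b c d e f g h


2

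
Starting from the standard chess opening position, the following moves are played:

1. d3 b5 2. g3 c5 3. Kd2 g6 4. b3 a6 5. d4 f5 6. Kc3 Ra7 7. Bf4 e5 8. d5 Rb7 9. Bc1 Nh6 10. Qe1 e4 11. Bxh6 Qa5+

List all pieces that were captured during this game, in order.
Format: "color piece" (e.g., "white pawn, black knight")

Tracking captures:
  Bxh6: captured black knight

black knight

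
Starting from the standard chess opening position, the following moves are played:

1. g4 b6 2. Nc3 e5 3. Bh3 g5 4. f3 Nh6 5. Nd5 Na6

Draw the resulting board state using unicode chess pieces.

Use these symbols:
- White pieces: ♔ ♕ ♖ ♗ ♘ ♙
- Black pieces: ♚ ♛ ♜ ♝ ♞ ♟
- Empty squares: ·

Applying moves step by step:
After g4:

♜ ♞ ♝ ♛ ♚ ♝ ♞ ♜
♟ ♟ ♟ ♟ ♟ ♟ ♟ ♟
· · · · · · · ·
· · · · · · · ·
· · · · · · ♙ ·
· · · · · · · ·
♙ ♙ ♙ ♙ ♙ ♙ · ♙
♖ ♘ ♗ ♕ ♔ ♗ ♘ ♖


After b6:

♜ ♞ ♝ ♛ ♚ ♝ ♞ ♜
♟ · ♟ ♟ ♟ ♟ ♟ ♟
· ♟ · · · · · ·
· · · · · · · ·
· · · · · · ♙ ·
· · · · · · · ·
♙ ♙ ♙ ♙ ♙ ♙ · ♙
♖ ♘ ♗ ♕ ♔ ♗ ♘ ♖


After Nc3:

♜ ♞ ♝ ♛ ♚ ♝ ♞ ♜
♟ · ♟ ♟ ♟ ♟ ♟ ♟
· ♟ · · · · · ·
· · · · · · · ·
· · · · · · ♙ ·
· · ♘ · · · · ·
♙ ♙ ♙ ♙ ♙ ♙ · ♙
♖ · ♗ ♕ ♔ ♗ ♘ ♖


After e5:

♜ ♞ ♝ ♛ ♚ ♝ ♞ ♜
♟ · ♟ ♟ · ♟ ♟ ♟
· ♟ · · · · · ·
· · · · ♟ · · ·
· · · · · · ♙ ·
· · ♘ · · · · ·
♙ ♙ ♙ ♙ ♙ ♙ · ♙
♖ · ♗ ♕ ♔ ♗ ♘ ♖


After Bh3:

♜ ♞ ♝ ♛ ♚ ♝ ♞ ♜
♟ · ♟ ♟ · ♟ ♟ ♟
· ♟ · · · · · ·
· · · · ♟ · · ·
· · · · · · ♙ ·
· · ♘ · · · · ♗
♙ ♙ ♙ ♙ ♙ ♙ · ♙
♖ · ♗ ♕ ♔ · ♘ ♖


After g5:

♜ ♞ ♝ ♛ ♚ ♝ ♞ ♜
♟ · ♟ ♟ · ♟ · ♟
· ♟ · · · · · ·
· · · · ♟ · ♟ ·
· · · · · · ♙ ·
· · ♘ · · · · ♗
♙ ♙ ♙ ♙ ♙ ♙ · ♙
♖ · ♗ ♕ ♔ · ♘ ♖


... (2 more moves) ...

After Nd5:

♜ ♞ ♝ ♛ ♚ ♝ · ♜
♟ · ♟ ♟ · ♟ · ♟
· ♟ · · · · · ♞
· · · ♘ ♟ · ♟ ·
· · · · · · ♙ ·
· · · · · ♙ · ♗
♙ ♙ ♙ ♙ ♙ · · ♙
♖ · ♗ ♕ ♔ · ♘ ♖


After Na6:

♜ · ♝ ♛ ♚ ♝ · ♜
♟ · ♟ ♟ · ♟ · ♟
♞ ♟ · · · · · ♞
· · · ♘ ♟ · ♟ ·
· · · · · · ♙ ·
· · · · · ♙ · ♗
♙ ♙ ♙ ♙ ♙ · · ♙
♖ · ♗ ♕ ♔ · ♘ ♖



  a b c d e f g h
  ─────────────────
8│♜ · ♝ ♛ ♚ ♝ · ♜│8
7│♟ · ♟ ♟ · ♟ · ♟│7
6│♞ ♟ · · · · · ♞│6
5│· · · ♘ ♟ · ♟ ·│5
4│· · · · · · ♙ ·│4
3│· · · · · ♙ · ♗│3
2│♙ ♙ ♙ ♙ ♙ · · ♙│2
1│♖ · ♗ ♕ ♔ · ♘ ♖│1
  ─────────────────
  a b c d e f g h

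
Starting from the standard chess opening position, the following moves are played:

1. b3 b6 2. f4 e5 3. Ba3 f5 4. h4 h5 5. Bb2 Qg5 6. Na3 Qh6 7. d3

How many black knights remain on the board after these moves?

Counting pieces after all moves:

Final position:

  a b c d e f g h
  ─────────────────
8│♜ ♞ ♝ · ♚ ♝ ♞ ♜│8
7│♟ · ♟ ♟ · · ♟ ·│7
6│· ♟ · · · · · ♛│6
5│· · · · ♟ ♟ · ♟│5
4│· · · · · ♙ · ♙│4
3│♘ ♙ · ♙ · · · ·│3
2│♙ ♗ ♙ · ♙ · ♙ ·│2
1│♖ · · ♕ ♔ ♗ ♘ ♖│1
  ─────────────────
  a b c d e f g h


2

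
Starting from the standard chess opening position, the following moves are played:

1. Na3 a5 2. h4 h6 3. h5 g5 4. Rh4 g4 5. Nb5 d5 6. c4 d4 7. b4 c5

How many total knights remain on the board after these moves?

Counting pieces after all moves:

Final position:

  a b c d e f g h
  ─────────────────
8│♜ ♞ ♝ ♛ ♚ ♝ ♞ ♜│8
7│· ♟ · · ♟ ♟ · ·│7
6│· · · · · · · ♟│6
5│♟ ♘ ♟ · · · · ♙│5
4│· ♙ ♙ ♟ · · ♟ ♖│4
3│· · · · · · · ·│3
2│♙ · · ♙ ♙ ♙ ♙ ·│2
1│♖ · ♗ ♕ ♔ ♗ ♘ ·│1
  ─────────────────
  a b c d e f g h


4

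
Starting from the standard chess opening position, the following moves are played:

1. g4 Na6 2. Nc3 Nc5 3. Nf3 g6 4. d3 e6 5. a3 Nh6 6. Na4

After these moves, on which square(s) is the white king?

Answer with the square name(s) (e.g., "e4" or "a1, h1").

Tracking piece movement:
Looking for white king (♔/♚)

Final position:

  a b c d e f g h
  ─────────────────
8│♜ · ♝ ♛ ♚ ♝ · ♜│8
7│♟ ♟ ♟ ♟ · ♟ · ♟│7
6│· · · · ♟ · ♟ ♞│6
5│· · ♞ · · · · ·│5
4│♘ · · · · · ♙ ·│4
3│♙ · · ♙ · ♘ · ·│3
2│· ♙ ♙ · ♙ ♙ · ♙│2
1│♖ · ♗ ♕ ♔ ♗ · ♖│1
  ─────────────────
  a b c d e f g h


e1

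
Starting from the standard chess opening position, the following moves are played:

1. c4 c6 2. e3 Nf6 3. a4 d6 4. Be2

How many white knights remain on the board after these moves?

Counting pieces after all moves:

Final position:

  a b c d e f g h
  ─────────────────
8│♜ ♞ ♝ ♛ ♚ ♝ · ♜│8
7│♟ ♟ · · ♟ ♟ ♟ ♟│7
6│· · ♟ ♟ · ♞ · ·│6
5│· · · · · · · ·│5
4│♙ · ♙ · · · · ·│4
3│· · · · ♙ · · ·│3
2│· ♙ · ♙ ♗ ♙ ♙ ♙│2
1│♖ ♘ ♗ ♕ ♔ · ♘ ♖│1
  ─────────────────
  a b c d e f g h


2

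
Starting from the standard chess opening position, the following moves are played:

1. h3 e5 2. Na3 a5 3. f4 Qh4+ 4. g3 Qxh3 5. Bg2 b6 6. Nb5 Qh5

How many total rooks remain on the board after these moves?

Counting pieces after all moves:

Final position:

  a b c d e f g h
  ─────────────────
8│♜ ♞ ♝ · ♚ ♝ ♞ ♜│8
7│· · ♟ ♟ · ♟ ♟ ♟│7
6│· ♟ · · · · · ·│6
5│♟ ♘ · · ♟ · · ♛│5
4│· · · · · ♙ · ·│4
3│· · · · · · ♙ ·│3
2│♙ ♙ ♙ ♙ ♙ · ♗ ·│2
1│♖ · ♗ ♕ ♔ · ♘ ♖│1
  ─────────────────
  a b c d e f g h


4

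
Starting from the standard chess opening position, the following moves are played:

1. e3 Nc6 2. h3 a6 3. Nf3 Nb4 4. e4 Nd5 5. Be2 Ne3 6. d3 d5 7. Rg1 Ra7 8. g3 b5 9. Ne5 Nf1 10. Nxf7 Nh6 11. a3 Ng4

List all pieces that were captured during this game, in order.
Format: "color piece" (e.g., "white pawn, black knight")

Tracking captures:
  Nxf7: captured black pawn

black pawn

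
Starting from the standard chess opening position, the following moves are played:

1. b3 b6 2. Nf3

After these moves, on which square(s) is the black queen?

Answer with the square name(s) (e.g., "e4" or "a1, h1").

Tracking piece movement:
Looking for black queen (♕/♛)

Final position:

  a b c d e f g h
  ─────────────────
8│♜ ♞ ♝ ♛ ♚ ♝ ♞ ♜│8
7│♟ · ♟ ♟ ♟ ♟ ♟ ♟│7
6│· ♟ · · · · · ·│6
5│· · · · · · · ·│5
4│· · · · · · · ·│4
3│· ♙ · · · ♘ · ·│3
2│♙ · ♙ ♙ ♙ ♙ ♙ ♙│2
1│♖ ♘ ♗ ♕ ♔ ♗ · ♖│1
  ─────────────────
  a b c d e f g h


d8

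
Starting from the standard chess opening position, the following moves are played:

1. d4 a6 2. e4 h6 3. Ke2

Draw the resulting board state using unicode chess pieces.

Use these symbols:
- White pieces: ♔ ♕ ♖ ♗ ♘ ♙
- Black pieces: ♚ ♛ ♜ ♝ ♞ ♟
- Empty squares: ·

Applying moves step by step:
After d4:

♜ ♞ ♝ ♛ ♚ ♝ ♞ ♜
♟ ♟ ♟ ♟ ♟ ♟ ♟ ♟
· · · · · · · ·
· · · · · · · ·
· · · ♙ · · · ·
· · · · · · · ·
♙ ♙ ♙ · ♙ ♙ ♙ ♙
♖ ♘ ♗ ♕ ♔ ♗ ♘ ♖


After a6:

♜ ♞ ♝ ♛ ♚ ♝ ♞ ♜
· ♟ ♟ ♟ ♟ ♟ ♟ ♟
♟ · · · · · · ·
· · · · · · · ·
· · · ♙ · · · ·
· · · · · · · ·
♙ ♙ ♙ · ♙ ♙ ♙ ♙
♖ ♘ ♗ ♕ ♔ ♗ ♘ ♖


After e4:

♜ ♞ ♝ ♛ ♚ ♝ ♞ ♜
· ♟ ♟ ♟ ♟ ♟ ♟ ♟
♟ · · · · · · ·
· · · · · · · ·
· · · ♙ ♙ · · ·
· · · · · · · ·
♙ ♙ ♙ · · ♙ ♙ ♙
♖ ♘ ♗ ♕ ♔ ♗ ♘ ♖


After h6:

♜ ♞ ♝ ♛ ♚ ♝ ♞ ♜
· ♟ ♟ ♟ ♟ ♟ ♟ ·
♟ · · · · · · ♟
· · · · · · · ·
· · · ♙ ♙ · · ·
· · · · · · · ·
♙ ♙ ♙ · · ♙ ♙ ♙
♖ ♘ ♗ ♕ ♔ ♗ ♘ ♖


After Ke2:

♜ ♞ ♝ ♛ ♚ ♝ ♞ ♜
· ♟ ♟ ♟ ♟ ♟ ♟ ·
♟ · · · · · · ♟
· · · · · · · ·
· · · ♙ ♙ · · ·
· · · · · · · ·
♙ ♙ ♙ · ♔ ♙ ♙ ♙
♖ ♘ ♗ ♕ · ♗ ♘ ♖



  a b c d e f g h
  ─────────────────
8│♜ ♞ ♝ ♛ ♚ ♝ ♞ ♜│8
7│· ♟ ♟ ♟ ♟ ♟ ♟ ·│7
6│♟ · · · · · · ♟│6
5│· · · · · · · ·│5
4│· · · ♙ ♙ · · ·│4
3│· · · · · · · ·│3
2│♙ ♙ ♙ · ♔ ♙ ♙ ♙│2
1│♖ ♘ ♗ ♕ · ♗ ♘ ♖│1
  ─────────────────
  a b c d e f g h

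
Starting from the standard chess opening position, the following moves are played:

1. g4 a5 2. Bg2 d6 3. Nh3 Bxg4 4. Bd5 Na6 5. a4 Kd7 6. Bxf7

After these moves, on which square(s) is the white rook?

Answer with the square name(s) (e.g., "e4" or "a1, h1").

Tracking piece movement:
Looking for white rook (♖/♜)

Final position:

  a b c d e f g h
  ─────────────────
8│♜ · · ♛ · ♝ ♞ ♜│8
7│· ♟ ♟ ♚ ♟ ♗ ♟ ♟│7
6│♞ · · ♟ · · · ·│6
5│♟ · · · · · · ·│5
4│♙ · · · · · ♝ ·│4
3│· · · · · · · ♘│3
2│· ♙ ♙ ♙ ♙ ♙ · ♙│2
1│♖ ♘ ♗ ♕ ♔ · · ♖│1
  ─────────────────
  a b c d e f g h


a1, h1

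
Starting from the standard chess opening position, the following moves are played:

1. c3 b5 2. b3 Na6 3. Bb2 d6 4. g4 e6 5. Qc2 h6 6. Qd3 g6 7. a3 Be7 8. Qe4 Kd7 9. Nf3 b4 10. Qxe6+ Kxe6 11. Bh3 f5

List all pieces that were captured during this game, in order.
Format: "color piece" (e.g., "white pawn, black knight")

Tracking captures:
  Qxe6+: captured black pawn
  Kxe6: captured white queen

black pawn, white queen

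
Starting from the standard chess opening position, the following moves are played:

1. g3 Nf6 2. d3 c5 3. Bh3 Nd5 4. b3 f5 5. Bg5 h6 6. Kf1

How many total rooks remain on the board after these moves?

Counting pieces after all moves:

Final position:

  a b c d e f g h
  ─────────────────
8│♜ ♞ ♝ ♛ ♚ ♝ · ♜│8
7│♟ ♟ · ♟ ♟ · ♟ ·│7
6│· · · · · · · ♟│6
5│· · ♟ ♞ · ♟ ♗ ·│5
4│· · · · · · · ·│4
3│· ♙ · ♙ · · ♙ ♗│3
2│♙ · ♙ · ♙ ♙ · ♙│2
1│♖ ♘ · ♕ · ♔ ♘ ♖│1
  ─────────────────
  a b c d e f g h


4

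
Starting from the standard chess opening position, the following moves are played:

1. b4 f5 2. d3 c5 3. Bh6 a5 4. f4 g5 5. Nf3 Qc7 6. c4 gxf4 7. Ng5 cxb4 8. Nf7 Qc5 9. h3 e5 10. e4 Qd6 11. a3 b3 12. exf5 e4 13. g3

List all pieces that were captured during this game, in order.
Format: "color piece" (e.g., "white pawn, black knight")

Tracking captures:
  gxf4: captured white pawn
  cxb4: captured white pawn
  exf5: captured black pawn

white pawn, white pawn, black pawn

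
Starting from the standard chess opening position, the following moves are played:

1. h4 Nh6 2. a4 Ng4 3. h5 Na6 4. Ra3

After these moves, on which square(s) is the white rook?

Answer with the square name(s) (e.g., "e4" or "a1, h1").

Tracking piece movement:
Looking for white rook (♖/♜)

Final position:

  a b c d e f g h
  ─────────────────
8│♜ · ♝ ♛ ♚ ♝ · ♜│8
7│♟ ♟ ♟ ♟ ♟ ♟ ♟ ♟│7
6│♞ · · · · · · ·│6
5│· · · · · · · ♙│5
4│♙ · · · · · ♞ ·│4
3│♖ · · · · · · ·│3
2│· ♙ ♙ ♙ ♙ ♙ ♙ ·│2
1│· ♘ ♗ ♕ ♔ ♗ ♘ ♖│1
  ─────────────────
  a b c d e f g h


a3, h1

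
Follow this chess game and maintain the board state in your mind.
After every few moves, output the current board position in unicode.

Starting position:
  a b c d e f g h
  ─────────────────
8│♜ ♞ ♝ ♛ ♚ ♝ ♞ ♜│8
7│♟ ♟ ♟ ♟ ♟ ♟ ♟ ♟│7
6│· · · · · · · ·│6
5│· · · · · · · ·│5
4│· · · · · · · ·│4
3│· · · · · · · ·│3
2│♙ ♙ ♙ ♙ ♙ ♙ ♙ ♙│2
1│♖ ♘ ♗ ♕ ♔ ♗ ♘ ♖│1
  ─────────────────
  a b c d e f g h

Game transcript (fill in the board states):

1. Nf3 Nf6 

  a b c d e f g h
  ─────────────────
8│♜ ♞ ♝ ♛ ♚ ♝ · ♜│8
7│♟ ♟ ♟ ♟ ♟ ♟ ♟ ♟│7
6│· · · · · ♞ · ·│6
5│· · · · · · · ·│5
4│· · · · · · · ·│4
3│· · · · · ♘ · ·│3
2│♙ ♙ ♙ ♙ ♙ ♙ ♙ ♙│2
1│♖ ♘ ♗ ♕ ♔ ♗ · ♖│1
  ─────────────────
  a b c d e f g h

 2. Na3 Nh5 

  a b c d e f g h
  ─────────────────
8│♜ ♞ ♝ ♛ ♚ ♝ · ♜│8
7│♟ ♟ ♟ ♟ ♟ ♟ ♟ ♟│7
6│· · · · · · · ·│6
5│· · · · · · · ♞│5
4│· · · · · · · ·│4
3│♘ · · · · ♘ · ·│3
2│♙ ♙ ♙ ♙ ♙ ♙ ♙ ♙│2
1│♖ · ♗ ♕ ♔ ♗ · ♖│1
  ─────────────────
  a b c d e f g h

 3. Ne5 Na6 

  a b c d e f g h
  ─────────────────
8│♜ · ♝ ♛ ♚ ♝ · ♜│8
7│♟ ♟ ♟ ♟ ♟ ♟ ♟ ♟│7
6│♞ · · · · · · ·│6
5│· · · · ♘ · · ♞│5
4│· · · · · · · ·│4
3│♘ · · · · · · ·│3
2│♙ ♙ ♙ ♙ ♙ ♙ ♙ ♙│2
1│♖ · ♗ ♕ ♔ ♗ · ♖│1
  ─────────────────
  a b c d e f g h

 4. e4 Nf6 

  a b c d e f g h
  ─────────────────
8│♜ · ♝ ♛ ♚ ♝ · ♜│8
7│♟ ♟ ♟ ♟ ♟ ♟ ♟ ♟│7
6│♞ · · · · ♞ · ·│6
5│· · · · ♘ · · ·│5
4│· · · · ♙ · · ·│4
3│♘ · · · · · · ·│3
2│♙ ♙ ♙ ♙ · ♙ ♙ ♙│2
1│♖ · ♗ ♕ ♔ ♗ · ♖│1
  ─────────────────
  a b c d e f g h

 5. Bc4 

  a b c d e f g h
  ─────────────────
8│♜ · ♝ ♛ ♚ ♝ · ♜│8
7│♟ ♟ ♟ ♟ ♟ ♟ ♟ ♟│7
6│♞ · · · · ♞ · ·│6
5│· · · · ♘ · · ·│5
4│· · ♗ · ♙ · · ·│4
3│♘ · · · · · · ·│3
2│♙ ♙ ♙ ♙ · ♙ ♙ ♙│2
1│♖ · ♗ ♕ ♔ · · ♖│1
  ─────────────────
  a b c d e f g h


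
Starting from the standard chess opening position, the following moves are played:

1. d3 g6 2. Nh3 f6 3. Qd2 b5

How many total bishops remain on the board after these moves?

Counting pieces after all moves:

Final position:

  a b c d e f g h
  ─────────────────
8│♜ ♞ ♝ ♛ ♚ ♝ ♞ ♜│8
7│♟ · ♟ ♟ ♟ · · ♟│7
6│· · · · · ♟ ♟ ·│6
5│· ♟ · · · · · ·│5
4│· · · · · · · ·│4
3│· · · ♙ · · · ♘│3
2│♙ ♙ ♙ ♕ ♙ ♙ ♙ ♙│2
1│♖ ♘ ♗ · ♔ ♗ · ♖│1
  ─────────────────
  a b c d e f g h


4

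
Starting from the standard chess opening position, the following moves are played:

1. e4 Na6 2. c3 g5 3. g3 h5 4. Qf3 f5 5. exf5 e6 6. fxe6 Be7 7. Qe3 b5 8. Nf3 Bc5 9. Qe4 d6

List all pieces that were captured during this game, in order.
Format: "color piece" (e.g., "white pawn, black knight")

Tracking captures:
  exf5: captured black pawn
  fxe6: captured black pawn

black pawn, black pawn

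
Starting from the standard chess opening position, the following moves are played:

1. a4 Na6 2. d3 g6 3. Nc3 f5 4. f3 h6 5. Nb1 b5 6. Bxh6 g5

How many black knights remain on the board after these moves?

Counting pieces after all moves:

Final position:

  a b c d e f g h
  ─────────────────
8│♜ · ♝ ♛ ♚ ♝ ♞ ♜│8
7│♟ · ♟ ♟ ♟ · · ·│7
6│♞ · · · · · · ♗│6
5│· ♟ · · · ♟ ♟ ·│5
4│♙ · · · · · · ·│4
3│· · · ♙ · ♙ · ·│3
2│· ♙ ♙ · ♙ · ♙ ♙│2
1│♖ ♘ · ♕ ♔ ♗ ♘ ♖│1
  ─────────────────
  a b c d e f g h


2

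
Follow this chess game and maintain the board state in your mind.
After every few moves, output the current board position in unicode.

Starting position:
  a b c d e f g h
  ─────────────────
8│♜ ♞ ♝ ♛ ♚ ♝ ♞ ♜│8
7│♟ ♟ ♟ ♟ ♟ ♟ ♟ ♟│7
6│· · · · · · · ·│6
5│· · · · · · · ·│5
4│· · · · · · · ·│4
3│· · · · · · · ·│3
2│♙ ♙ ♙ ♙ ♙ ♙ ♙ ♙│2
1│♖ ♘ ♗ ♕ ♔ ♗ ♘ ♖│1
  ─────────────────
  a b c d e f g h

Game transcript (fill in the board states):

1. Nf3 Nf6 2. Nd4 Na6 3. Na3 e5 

  a b c d e f g h
  ─────────────────
8│♜ · ♝ ♛ ♚ ♝ · ♜│8
7│♟ ♟ ♟ ♟ · ♟ ♟ ♟│7
6│♞ · · · · ♞ · ·│6
5│· · · · ♟ · · ·│5
4│· · · ♘ · · · ·│4
3│♘ · · · · · · ·│3
2│♙ ♙ ♙ ♙ ♙ ♙ ♙ ♙│2
1│♖ · ♗ ♕ ♔ ♗ · ♖│1
  ─────────────────
  a b c d e f g h

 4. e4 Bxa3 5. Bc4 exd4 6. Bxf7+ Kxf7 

  a b c d e f g h
  ─────────────────
8│♜ · ♝ ♛ · · · ♜│8
7│♟ ♟ ♟ ♟ · ♚ ♟ ♟│7
6│♞ · · · · ♞ · ·│6
5│· · · · · · · ·│5
4│· · · ♟ ♙ · · ·│4
3│♝ · · · · · · ·│3
2│♙ ♙ ♙ ♙ · ♙ ♙ ♙│2
1│♖ · ♗ ♕ ♔ · · ♖│1
  ─────────────────
  a b c d e f g h

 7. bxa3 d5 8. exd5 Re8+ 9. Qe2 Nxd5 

  a b c d e f g h
  ─────────────────
8│♜ · ♝ ♛ ♜ · · ·│8
7│♟ ♟ ♟ · · ♚ ♟ ♟│7
6│♞ · · · · · · ·│6
5│· · · ♞ · · · ·│5
4│· · · ♟ · · · ·│4
3│♙ · · · · · · ·│3
2│♙ · ♙ ♙ ♕ ♙ ♙ ♙│2
1│♖ · ♗ · ♔ · · ♖│1
  ─────────────────
  a b c d e f g h

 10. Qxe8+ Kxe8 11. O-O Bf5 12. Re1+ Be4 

  a b c d e f g h
  ─────────────────
8│♜ · · ♛ ♚ · · ·│8
7│♟ ♟ ♟ · · · ♟ ♟│7
6│♞ · · · · · · ·│6
5│· · · ♞ · · · ·│5
4│· · · ♟ ♝ · · ·│4
3│♙ · · · · · · ·│3
2│♙ · ♙ ♙ · ♙ ♙ ♙│2
1│♖ · ♗ · ♖ · ♔ ·│1
  ─────────────────
  a b c d e f g h

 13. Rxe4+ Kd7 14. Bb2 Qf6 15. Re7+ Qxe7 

  a b c d e f g h
  ─────────────────
8│♜ · · · · · · ·│8
7│♟ ♟ ♟ ♚ ♛ · ♟ ♟│7
6│♞ · · · · · · ·│6
5│· · · ♞ · · · ·│5
4│· · · ♟ · · · ·│4
3│♙ · · · · · · ·│3
2│♙ ♗ ♙ ♙ · ♙ ♙ ♙│2
1│♖ · · · · · ♔ ·│1
  ─────────────────
  a b c d e f g h



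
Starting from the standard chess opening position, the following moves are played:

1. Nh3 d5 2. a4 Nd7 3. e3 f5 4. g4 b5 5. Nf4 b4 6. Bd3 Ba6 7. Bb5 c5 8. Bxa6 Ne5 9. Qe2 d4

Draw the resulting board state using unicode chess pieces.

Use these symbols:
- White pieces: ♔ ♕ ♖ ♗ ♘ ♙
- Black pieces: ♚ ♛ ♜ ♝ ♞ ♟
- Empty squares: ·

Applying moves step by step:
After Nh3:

♜ ♞ ♝ ♛ ♚ ♝ ♞ ♜
♟ ♟ ♟ ♟ ♟ ♟ ♟ ♟
· · · · · · · ·
· · · · · · · ·
· · · · · · · ·
· · · · · · · ♘
♙ ♙ ♙ ♙ ♙ ♙ ♙ ♙
♖ ♘ ♗ ♕ ♔ ♗ · ♖


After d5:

♜ ♞ ♝ ♛ ♚ ♝ ♞ ♜
♟ ♟ ♟ · ♟ ♟ ♟ ♟
· · · · · · · ·
· · · ♟ · · · ·
· · · · · · · ·
· · · · · · · ♘
♙ ♙ ♙ ♙ ♙ ♙ ♙ ♙
♖ ♘ ♗ ♕ ♔ ♗ · ♖


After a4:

♜ ♞ ♝ ♛ ♚ ♝ ♞ ♜
♟ ♟ ♟ · ♟ ♟ ♟ ♟
· · · · · · · ·
· · · ♟ · · · ·
♙ · · · · · · ·
· · · · · · · ♘
· ♙ ♙ ♙ ♙ ♙ ♙ ♙
♖ ♘ ♗ ♕ ♔ ♗ · ♖


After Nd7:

♜ · ♝ ♛ ♚ ♝ ♞ ♜
♟ ♟ ♟ ♞ ♟ ♟ ♟ ♟
· · · · · · · ·
· · · ♟ · · · ·
♙ · · · · · · ·
· · · · · · · ♘
· ♙ ♙ ♙ ♙ ♙ ♙ ♙
♖ ♘ ♗ ♕ ♔ ♗ · ♖


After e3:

♜ · ♝ ♛ ♚ ♝ ♞ ♜
♟ ♟ ♟ ♞ ♟ ♟ ♟ ♟
· · · · · · · ·
· · · ♟ · · · ·
♙ · · · · · · ·
· · · · ♙ · · ♘
· ♙ ♙ ♙ · ♙ ♙ ♙
♖ ♘ ♗ ♕ ♔ ♗ · ♖


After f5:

♜ · ♝ ♛ ♚ ♝ ♞ ♜
♟ ♟ ♟ ♞ ♟ · ♟ ♟
· · · · · · · ·
· · · ♟ · ♟ · ·
♙ · · · · · · ·
· · · · ♙ · · ♘
· ♙ ♙ ♙ · ♙ ♙ ♙
♖ ♘ ♗ ♕ ♔ ♗ · ♖


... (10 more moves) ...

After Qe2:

♜ · · ♛ ♚ ♝ ♞ ♜
♟ · · · ♟ · ♟ ♟
♗ · · · · · · ·
· · ♟ ♟ ♞ ♟ · ·
♙ ♟ · · · ♘ ♙ ·
· · · · ♙ · · ·
· ♙ ♙ ♙ ♕ ♙ · ♙
♖ ♘ ♗ · ♔ · · ♖


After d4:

♜ · · ♛ ♚ ♝ ♞ ♜
♟ · · · ♟ · ♟ ♟
♗ · · · · · · ·
· · ♟ · ♞ ♟ · ·
♙ ♟ · ♟ · ♘ ♙ ·
· · · · ♙ · · ·
· ♙ ♙ ♙ ♕ ♙ · ♙
♖ ♘ ♗ · ♔ · · ♖



  a b c d e f g h
  ─────────────────
8│♜ · · ♛ ♚ ♝ ♞ ♜│8
7│♟ · · · ♟ · ♟ ♟│7
6│♗ · · · · · · ·│6
5│· · ♟ · ♞ ♟ · ·│5
4│♙ ♟ · ♟ · ♘ ♙ ·│4
3│· · · · ♙ · · ·│3
2│· ♙ ♙ ♙ ♕ ♙ · ♙│2
1│♖ ♘ ♗ · ♔ · · ♖│1
  ─────────────────
  a b c d e f g h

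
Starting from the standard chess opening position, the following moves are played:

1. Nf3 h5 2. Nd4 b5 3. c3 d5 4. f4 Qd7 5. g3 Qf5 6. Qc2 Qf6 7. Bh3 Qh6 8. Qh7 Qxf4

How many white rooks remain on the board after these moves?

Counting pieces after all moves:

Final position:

  a b c d e f g h
  ─────────────────
8│♜ ♞ ♝ · ♚ ♝ ♞ ♜│8
7│♟ · ♟ · ♟ ♟ ♟ ♕│7
6│· · · · · · · ·│6
5│· ♟ · ♟ · · · ♟│5
4│· · · ♘ · ♛ · ·│4
3│· · ♙ · · · ♙ ♗│3
2│♙ ♙ · ♙ ♙ · · ♙│2
1│♖ ♘ ♗ · ♔ · · ♖│1
  ─────────────────
  a b c d e f g h


2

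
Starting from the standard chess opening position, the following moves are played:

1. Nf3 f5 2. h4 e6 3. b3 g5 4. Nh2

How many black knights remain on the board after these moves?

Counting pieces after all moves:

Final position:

  a b c d e f g h
  ─────────────────
8│♜ ♞ ♝ ♛ ♚ ♝ ♞ ♜│8
7│♟ ♟ ♟ ♟ · · · ♟│7
6│· · · · ♟ · · ·│6
5│· · · · · ♟ ♟ ·│5
4│· · · · · · · ♙│4
3│· ♙ · · · · · ·│3
2│♙ · ♙ ♙ ♙ ♙ ♙ ♘│2
1│♖ ♘ ♗ ♕ ♔ ♗ · ♖│1
  ─────────────────
  a b c d e f g h


2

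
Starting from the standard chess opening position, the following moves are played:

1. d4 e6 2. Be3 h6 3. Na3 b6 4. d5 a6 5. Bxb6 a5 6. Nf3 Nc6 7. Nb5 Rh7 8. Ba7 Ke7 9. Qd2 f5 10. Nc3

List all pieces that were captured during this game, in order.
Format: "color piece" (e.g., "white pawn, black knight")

Tracking captures:
  Bxb6: captured black pawn

black pawn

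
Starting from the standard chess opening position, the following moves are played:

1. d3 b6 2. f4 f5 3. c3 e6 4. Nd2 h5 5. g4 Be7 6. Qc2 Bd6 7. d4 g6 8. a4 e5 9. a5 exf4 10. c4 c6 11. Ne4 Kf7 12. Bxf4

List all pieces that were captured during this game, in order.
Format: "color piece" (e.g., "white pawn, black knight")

Tracking captures:
  exf4: captured white pawn
  Bxf4: captured black pawn

white pawn, black pawn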